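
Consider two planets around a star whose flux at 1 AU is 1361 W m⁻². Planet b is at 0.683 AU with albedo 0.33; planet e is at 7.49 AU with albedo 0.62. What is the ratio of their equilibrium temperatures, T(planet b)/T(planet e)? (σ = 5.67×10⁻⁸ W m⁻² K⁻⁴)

T_eq = [S₀(1−A)/(4σd²)]^(1/4), so T ∝ (1−A)^(1/4) / √d.
T₁ = [1361×0.67/(4×5.67×10⁻⁸×0.683²)]^(1/4) = 304.69 K.
T₂ = [1361×0.38/(4×5.67×10⁻⁸×7.49²)]^(1/4) = 79.85 K.

T₁/T₂ ≈ 3.816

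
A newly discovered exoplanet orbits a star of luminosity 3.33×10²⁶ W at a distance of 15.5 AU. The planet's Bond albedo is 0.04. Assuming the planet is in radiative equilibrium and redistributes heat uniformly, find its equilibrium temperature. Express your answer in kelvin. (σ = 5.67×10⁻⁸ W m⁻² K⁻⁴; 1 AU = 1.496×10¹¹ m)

d = 15.5 AU = 2.32×10¹² m.
Flux: S = L/(4πd²) = 3.33×10²⁶/(4π×(2.32×10¹²)²) = 4.93 W m⁻².
Energy balance: absorbed = emitted ⇒ πR²·S(1−A) = 4πR²·σT_eq⁴, so T_eq⁴ = S(1−A)/(4σ).
T_eq = [4.93 × 0.96 / (4 × 5.67×10⁻⁸)]^(1/4) = (2.09×10⁷)^(1/4) = 67.6 K.

T_eq ≈ 67.6 K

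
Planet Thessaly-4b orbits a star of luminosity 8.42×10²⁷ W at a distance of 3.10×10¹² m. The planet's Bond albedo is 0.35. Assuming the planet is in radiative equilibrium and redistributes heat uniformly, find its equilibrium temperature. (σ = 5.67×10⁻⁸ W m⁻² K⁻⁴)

Flux: S = L/(4πd²) = 8.42×10²⁷/(4π×(3.10×10¹²)²) = 69.7 W m⁻².
Energy balance: absorbed = emitted ⇒ πR²·S(1−A) = 4πR²·σT_eq⁴, so T_eq⁴ = S(1−A)/(4σ).
T_eq = [69.7 × 0.65 / (4 × 5.67×10⁻⁸)]^(1/4) = (2.00×10⁸)^(1/4) = 119 K.

T_eq ≈ 119 K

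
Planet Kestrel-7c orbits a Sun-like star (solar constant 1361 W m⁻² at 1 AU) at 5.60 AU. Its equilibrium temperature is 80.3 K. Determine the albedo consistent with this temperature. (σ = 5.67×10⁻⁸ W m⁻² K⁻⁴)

A ≈ 0.78

Flux at 5.60 AU: S = 1361/5.60² = 43.4 W m⁻².
From T_eq⁴ = S(1−A)/(4σ): 1−A = 4σT_eq⁴/S.
1−A = 4 × 5.67×10⁻⁸ × (80.3)⁴ / 43.4 = 0.217.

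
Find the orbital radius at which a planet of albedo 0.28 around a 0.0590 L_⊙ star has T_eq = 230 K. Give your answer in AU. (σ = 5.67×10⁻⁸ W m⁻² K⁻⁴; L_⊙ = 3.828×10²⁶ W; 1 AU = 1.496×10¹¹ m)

L = 0.0590 × 3.828×10²⁶ = 2.26×10²⁵ W.
From T_eq⁴ = L(1−A)/(16πσd²): d = √[L(1−A)/(16πσT_eq⁴)].
d = √[2.26×10²⁵ × 0.72 / (16π × 5.67×10⁻⁸ × (230)⁴)] = 4.52×10¹⁰ m = 0.302 AU.

d ≈ 0.302 AU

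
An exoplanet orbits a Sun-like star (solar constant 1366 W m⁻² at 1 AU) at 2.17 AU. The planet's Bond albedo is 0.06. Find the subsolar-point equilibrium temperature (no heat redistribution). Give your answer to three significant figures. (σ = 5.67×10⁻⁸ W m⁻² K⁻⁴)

T_ss ≈ 263 K

Flux at 2.17 AU: S = 1366/2.17² = 290 W m⁻².
At the subsolar point the surface absorbs S(1−A) and emits σT⁴ per unit area — no factor of 4, since only the local patch is in balance.
T = [290 × 0.94 / 5.67×10⁻⁸]^(1/4) = (4.81×10⁹)^(1/4) = 263 K.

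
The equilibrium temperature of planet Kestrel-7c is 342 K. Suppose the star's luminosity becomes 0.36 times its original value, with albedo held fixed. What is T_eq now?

T_eq ≈ 265 K

T_eq ∝ L^(1/4) · d^(−1/2).
T′ = 342 × 0.36^(1/4) = 265 K.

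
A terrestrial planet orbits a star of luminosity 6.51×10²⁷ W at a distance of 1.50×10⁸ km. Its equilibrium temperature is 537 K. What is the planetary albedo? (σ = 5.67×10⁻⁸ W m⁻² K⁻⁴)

d = 1.50×10⁸ km = 1.50×10¹¹ m.
Flux: S = L/(4πd²) = 6.51×10²⁷/(4π×(1.50×10¹¹)²) = 2.30×10⁴ W m⁻².
From T_eq⁴ = S(1−A)/(4σ): 1−A = 4σT_eq⁴/S.
1−A = 4 × 5.67×10⁻⁸ × (537)⁴ / 2.30×10⁴ = 0.819.

A ≈ 0.18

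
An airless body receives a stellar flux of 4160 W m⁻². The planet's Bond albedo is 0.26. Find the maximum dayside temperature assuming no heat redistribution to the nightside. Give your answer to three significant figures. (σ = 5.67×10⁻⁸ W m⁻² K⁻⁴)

With no redistribution each surface element balances locally: S(1−A) = σT⁴.
T = [4160 × 0.74 / 5.67×10⁻⁸]^(1/4) = (5.43×10¹⁰)^(1/4) = 483 K.

T_ss ≈ 483 K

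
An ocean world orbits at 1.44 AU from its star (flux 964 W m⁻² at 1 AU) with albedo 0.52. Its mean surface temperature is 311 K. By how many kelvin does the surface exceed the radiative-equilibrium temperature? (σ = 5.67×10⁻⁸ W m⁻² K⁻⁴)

S = 964/1.44² = 464.9 W m⁻².
T_eq = [S(1−A)/(4σ)]^(1/4) = [464.9×0.48/(4×5.67×10⁻⁸)]^(1/4) = 177.1 K.
ΔT = T_surf − T_eq = 311 − 177.1.

ΔT ≈ 133.9 K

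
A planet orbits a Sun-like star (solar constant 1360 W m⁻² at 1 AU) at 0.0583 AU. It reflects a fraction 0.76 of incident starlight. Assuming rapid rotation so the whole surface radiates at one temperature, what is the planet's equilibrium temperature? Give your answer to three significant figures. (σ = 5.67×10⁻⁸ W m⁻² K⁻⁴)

T_eq ≈ 807 K

Flux at 0.0583 AU: S = 1360/0.0583² = 4.00×10⁵ W m⁻².
Energy balance: absorbed = emitted ⇒ πR²·S(1−A) = 4πR²·σT_eq⁴, so T_eq⁴ = S(1−A)/(4σ).
T_eq = [4.00×10⁵ × 0.24 / (4 × 5.67×10⁻⁸)]^(1/4) = (4.23×10¹¹)^(1/4) = 807 K.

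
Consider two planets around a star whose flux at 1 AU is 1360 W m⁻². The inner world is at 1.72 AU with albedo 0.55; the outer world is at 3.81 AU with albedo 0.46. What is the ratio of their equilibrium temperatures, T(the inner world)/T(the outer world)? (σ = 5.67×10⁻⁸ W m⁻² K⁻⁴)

T_eq = [S₀(1−A)/(4σd²)]^(1/4), so T ∝ (1−A)^(1/4) / √d.
T₁ = [1360×0.45/(4×5.67×10⁻⁸×1.72²)]^(1/4) = 173.79 K.
T₂ = [1360×0.54/(4×5.67×10⁻⁸×3.81²)]^(1/4) = 122.21 K.

T₁/T₂ ≈ 1.422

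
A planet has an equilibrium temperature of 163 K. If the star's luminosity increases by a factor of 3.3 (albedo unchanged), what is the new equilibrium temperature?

T_eq ≈ 220 K

T_eq ∝ L^(1/4) · d^(−1/2).
T′ = 163 × 3.3^(1/4) = 220 K.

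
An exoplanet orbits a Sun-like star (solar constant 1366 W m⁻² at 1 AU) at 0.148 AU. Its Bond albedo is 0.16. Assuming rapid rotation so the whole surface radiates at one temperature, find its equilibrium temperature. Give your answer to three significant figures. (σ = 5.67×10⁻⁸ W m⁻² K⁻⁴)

T_eq ≈ 693 K

Flux at 0.148 AU: S = 1366/0.148² = 6.24×10⁴ W m⁻².
Energy balance: absorbed = emitted ⇒ πR²·S(1−A) = 4πR²·σT_eq⁴, so T_eq⁴ = S(1−A)/(4σ).
T_eq = [6.24×10⁴ × 0.84 / (4 × 5.67×10⁻⁸)]^(1/4) = (2.31×10¹¹)^(1/4) = 693 K.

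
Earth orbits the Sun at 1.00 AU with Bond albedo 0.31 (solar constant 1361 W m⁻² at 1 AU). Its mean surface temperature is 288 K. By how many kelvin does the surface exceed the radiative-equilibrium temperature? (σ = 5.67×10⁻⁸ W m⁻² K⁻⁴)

S = 1361/1.00² = 1361 W m⁻².
T_eq = [S(1−A)/(4σ)]^(1/4) = [1361×0.69/(4×5.67×10⁻⁸)]^(1/4) = 253.7 K.
ΔT = T_surf − T_eq = 288 − 253.7.

ΔT ≈ 34.3 K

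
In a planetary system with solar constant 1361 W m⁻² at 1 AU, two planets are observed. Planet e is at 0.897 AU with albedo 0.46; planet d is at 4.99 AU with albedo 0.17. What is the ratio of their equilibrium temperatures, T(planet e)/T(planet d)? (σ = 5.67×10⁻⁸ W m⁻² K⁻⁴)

T_eq = [S₀(1−A)/(4σd²)]^(1/4), so T ∝ (1−A)^(1/4) / √d.
T₁ = [1361×0.54/(4×5.67×10⁻⁸×0.897²)]^(1/4) = 251.92 K.
T₂ = [1361×0.83/(4×5.67×10⁻⁸×4.99²)]^(1/4) = 118.92 K.

T₁/T₂ ≈ 2.118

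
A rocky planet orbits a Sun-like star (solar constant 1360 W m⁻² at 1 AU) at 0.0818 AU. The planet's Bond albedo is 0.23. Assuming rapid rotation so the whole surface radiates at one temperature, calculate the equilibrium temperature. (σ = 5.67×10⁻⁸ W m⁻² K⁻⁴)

Flux at 0.0818 AU: S = 1360/0.0818² = 2.03×10⁵ W m⁻².
Energy balance: absorbed = emitted ⇒ πR²·S(1−A) = 4πR²·σT_eq⁴, so T_eq⁴ = S(1−A)/(4σ).
T_eq = [2.03×10⁵ × 0.77 / (4 × 5.67×10⁻⁸)]^(1/4) = (6.90×10¹¹)^(1/4) = 911 K.

T_eq ≈ 911 K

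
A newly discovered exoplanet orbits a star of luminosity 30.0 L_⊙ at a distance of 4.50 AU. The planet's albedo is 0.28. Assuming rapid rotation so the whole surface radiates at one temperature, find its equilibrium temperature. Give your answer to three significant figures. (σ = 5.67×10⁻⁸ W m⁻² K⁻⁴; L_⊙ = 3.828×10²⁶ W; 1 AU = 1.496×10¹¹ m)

T_eq ≈ 283 K

d = 4.50 AU = 6.73×10¹¹ m.
L = 30.0 × 3.828×10²⁶ = 1.15×10²⁸ W.
Flux: S = L/(4πd²) = 1.15×10²⁸/(4π×(6.73×10¹¹)²) = 2020 W m⁻².
Energy balance: absorbed = emitted ⇒ πR²·S(1−A) = 4πR²·σT_eq⁴, so T_eq⁴ = S(1−A)/(4σ).
T_eq = [2020 × 0.72 / (4 × 5.67×10⁻⁸)]^(1/4) = (6.40×10⁹)^(1/4) = 283 K.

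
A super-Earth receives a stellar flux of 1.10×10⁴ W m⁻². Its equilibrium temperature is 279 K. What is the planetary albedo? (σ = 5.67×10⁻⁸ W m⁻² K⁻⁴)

A ≈ 0.88

From T_eq⁴ = S(1−A)/(4σ): 1−A = 4σT_eq⁴/S.
1−A = 4 × 5.67×10⁻⁸ × (279)⁴ / 1.10×10⁴ = 0.125.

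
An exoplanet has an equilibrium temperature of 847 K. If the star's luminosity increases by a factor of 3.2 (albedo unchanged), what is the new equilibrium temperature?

T_eq ≈ 1130 K

T_eq ∝ L^(1/4) · d^(−1/2).
T′ = 847 × 3.2^(1/4) = 1130 K.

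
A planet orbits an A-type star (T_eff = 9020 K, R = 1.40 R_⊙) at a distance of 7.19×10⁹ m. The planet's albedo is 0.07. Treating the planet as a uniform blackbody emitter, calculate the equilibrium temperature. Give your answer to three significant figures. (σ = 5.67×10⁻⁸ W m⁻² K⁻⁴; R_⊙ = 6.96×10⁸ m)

T_eq ≈ 2310 K

R_⋆ = 1.40 × 6.96×10⁸ = 9.74×10⁸ m.
L = 4πR_⋆²σT_⋆⁴ = 4π(9.74×10⁸)² × 5.67×10⁻⁸ × (9020)⁴ = 4.48×10²⁷ W.
S = L/(4πd²) = 6.89×10⁶ W m⁻².
Energy balance: absorbed = emitted ⇒ πR²·S(1−A) = 4πR²·σT_eq⁴, so T_eq⁴ = S(1−A)/(4σ).
T_eq = [6.89×10⁶ × 0.93 / (4 × 5.67×10⁻⁸)]^(1/4) = (2.83×10¹³)^(1/4) = 2310 K.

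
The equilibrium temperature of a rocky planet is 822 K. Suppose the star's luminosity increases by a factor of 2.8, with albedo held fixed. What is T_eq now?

T_eq ∝ L^(1/4) · d^(−1/2).
T′ = 822 × 2.8^(1/4) = 1060 K.

T_eq ≈ 1060 K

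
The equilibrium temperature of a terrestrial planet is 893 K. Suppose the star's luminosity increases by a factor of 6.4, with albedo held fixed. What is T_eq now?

T_eq ≈ 1420 K

T_eq ∝ L^(1/4) · d^(−1/2).
T′ = 893 × 6.4^(1/4) = 1420 K.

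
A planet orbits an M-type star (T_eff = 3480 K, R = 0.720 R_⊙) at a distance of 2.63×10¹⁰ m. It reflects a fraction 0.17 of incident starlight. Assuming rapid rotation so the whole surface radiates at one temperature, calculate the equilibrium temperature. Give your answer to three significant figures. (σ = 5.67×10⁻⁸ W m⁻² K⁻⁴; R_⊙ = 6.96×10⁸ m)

R_⋆ = 0.720 × 6.96×10⁸ = 5.01×10⁸ m.
L = 4πR_⋆²σT_⋆⁴ = 4π(5.01×10⁸)² × 5.67×10⁻⁸ × (3480)⁴ = 2.62×10²⁵ W.
S = L/(4πd²) = 3020 W m⁻².
Energy balance: absorbed = emitted ⇒ πR²·S(1−A) = 4πR²·σT_eq⁴, so T_eq⁴ = S(1−A)/(4σ).
T_eq = [3020 × 0.83 / (4 × 5.67×10⁻⁸)]^(1/4) = (1.10×10¹⁰)^(1/4) = 324 K.

T_eq ≈ 324 K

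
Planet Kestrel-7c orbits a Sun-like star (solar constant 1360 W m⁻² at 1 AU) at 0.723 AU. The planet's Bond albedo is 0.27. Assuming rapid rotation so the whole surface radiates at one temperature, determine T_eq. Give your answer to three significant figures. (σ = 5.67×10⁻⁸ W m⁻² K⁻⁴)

Flux at 0.723 AU: S = 1360/0.723² = 2600 W m⁻².
Energy balance: absorbed = emitted ⇒ πR²·S(1−A) = 4πR²·σT_eq⁴, so T_eq⁴ = S(1−A)/(4σ).
T_eq = [2600 × 0.73 / (4 × 5.67×10⁻⁸)]^(1/4) = (8.37×10⁹)^(1/4) = 303 K.

T_eq ≈ 303 K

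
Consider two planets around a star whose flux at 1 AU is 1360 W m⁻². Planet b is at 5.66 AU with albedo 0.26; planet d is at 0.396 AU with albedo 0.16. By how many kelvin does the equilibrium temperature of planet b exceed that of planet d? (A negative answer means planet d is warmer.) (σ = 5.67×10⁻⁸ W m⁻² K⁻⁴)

T_eq = [S₀(1−A)/(4σd²)]^(1/4), so T ∝ (1−A)^(1/4) / √d.
T₁ = [1360×0.74/(4×5.67×10⁻⁸×5.66²)]^(1/4) = 108.49 K.
T₂ = [1360×0.84/(4×5.67×10⁻⁸×0.396²)]^(1/4) = 423.35 K.

ΔT ≈ -314.9 K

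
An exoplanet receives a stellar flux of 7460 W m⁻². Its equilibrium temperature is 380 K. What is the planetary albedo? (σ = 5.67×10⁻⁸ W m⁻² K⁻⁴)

From T_eq⁴ = S(1−A)/(4σ): 1−A = 4σT_eq⁴/S.
1−A = 4 × 5.67×10⁻⁸ × (380)⁴ / 7460 = 0.634.

A ≈ 0.37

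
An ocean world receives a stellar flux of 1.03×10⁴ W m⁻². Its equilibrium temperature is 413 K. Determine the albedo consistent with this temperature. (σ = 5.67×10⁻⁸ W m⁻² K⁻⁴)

From T_eq⁴ = S(1−A)/(4σ): 1−A = 4σT_eq⁴/S.
1−A = 4 × 5.67×10⁻⁸ × (413)⁴ / 1.03×10⁴ = 0.641.

A ≈ 0.36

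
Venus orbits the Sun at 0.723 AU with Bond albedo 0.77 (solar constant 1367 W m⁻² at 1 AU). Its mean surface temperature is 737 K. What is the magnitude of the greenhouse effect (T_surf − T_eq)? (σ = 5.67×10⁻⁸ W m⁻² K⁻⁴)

S = 1367/0.723² = 2615 W m⁻².
T_eq = [S(1−A)/(4σ)]^(1/4) = [2615×0.23/(4×5.67×10⁻⁸)]^(1/4) = 226.9 K.
ΔT = T_surf − T_eq = 737 − 226.9.

ΔT ≈ 510.1 K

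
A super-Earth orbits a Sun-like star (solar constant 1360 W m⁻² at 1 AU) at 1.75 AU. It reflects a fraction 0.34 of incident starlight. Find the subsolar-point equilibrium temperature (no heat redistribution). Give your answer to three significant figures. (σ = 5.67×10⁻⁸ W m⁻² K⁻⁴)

Flux at 1.75 AU: S = 1360/1.75² = 444 W m⁻².
At the subsolar point the surface absorbs S(1−A) and emits σT⁴ per unit area — no factor of 4, since only the local patch is in balance.
T = [444 × 0.66 / 5.67×10⁻⁸]^(1/4) = (5.17×10⁹)^(1/4) = 268 K.

T_ss ≈ 268 K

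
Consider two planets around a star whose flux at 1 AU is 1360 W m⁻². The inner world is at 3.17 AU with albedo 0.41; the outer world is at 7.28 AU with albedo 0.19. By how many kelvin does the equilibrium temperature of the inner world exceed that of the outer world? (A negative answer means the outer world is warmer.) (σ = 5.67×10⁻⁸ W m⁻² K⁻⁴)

ΔT ≈ 39.1 K

T_eq = [S₀(1−A)/(4σd²)]^(1/4), so T ∝ (1−A)^(1/4) / √d.
T₁ = [1360×0.59/(4×5.67×10⁻⁸×3.17²)]^(1/4) = 136.98 K.
T₂ = [1360×0.81/(4×5.67×10⁻⁸×7.28²)]^(1/4) = 97.84 K.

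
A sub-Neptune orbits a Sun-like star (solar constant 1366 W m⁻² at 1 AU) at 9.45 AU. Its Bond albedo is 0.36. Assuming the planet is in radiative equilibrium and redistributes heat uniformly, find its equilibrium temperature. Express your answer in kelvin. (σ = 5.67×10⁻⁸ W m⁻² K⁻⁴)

Flux at 9.45 AU: S = 1366/9.45² = 15.3 W m⁻².
Energy balance: absorbed = emitted ⇒ πR²·S(1−A) = 4πR²·σT_eq⁴, so T_eq⁴ = S(1−A)/(4σ).
T_eq = [15.3 × 0.64 / (4 × 5.67×10⁻⁸)]^(1/4) = (4.32×10⁷)^(1/4) = 81.1 K.

T_eq ≈ 81.1 K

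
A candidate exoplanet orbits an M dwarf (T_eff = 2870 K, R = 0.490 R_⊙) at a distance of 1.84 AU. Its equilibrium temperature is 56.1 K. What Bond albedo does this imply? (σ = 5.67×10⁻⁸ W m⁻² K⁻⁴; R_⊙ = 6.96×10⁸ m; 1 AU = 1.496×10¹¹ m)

A ≈ 0.62

R_⋆ = 0.490 × 6.96×10⁸ = 3.41×10⁸ m.
d = 1.84 AU = 2.75×10¹¹ m.
L = 4πR_⋆²σT_⋆⁴ = 4π(3.41×10⁸)² × 5.67×10⁻⁸ × (2870)⁴ = 5.62×10²⁴ W.
S = L/(4πd²) = 5.91 W m⁻².
From T_eq⁴ = S(1−A)/(4σ): 1−A = 4σT_eq⁴/S.
1−A = 4 × 5.67×10⁻⁸ × (56.1)⁴ / 5.91 = 0.380.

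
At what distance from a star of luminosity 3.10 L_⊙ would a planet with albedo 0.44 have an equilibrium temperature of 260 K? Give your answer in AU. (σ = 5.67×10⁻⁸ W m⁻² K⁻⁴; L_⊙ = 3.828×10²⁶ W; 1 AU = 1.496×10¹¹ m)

L = 3.10 × 3.828×10²⁶ = 1.19×10²⁷ W.
From T_eq⁴ = L(1−A)/(16πσd²): d = √[L(1−A)/(16πσT_eq⁴)].
d = √[1.19×10²⁷ × 0.56 / (16π × 5.67×10⁻⁸ × (260)⁴)] = 2.26×10¹¹ m = 1.51 AU.

d ≈ 1.51 AU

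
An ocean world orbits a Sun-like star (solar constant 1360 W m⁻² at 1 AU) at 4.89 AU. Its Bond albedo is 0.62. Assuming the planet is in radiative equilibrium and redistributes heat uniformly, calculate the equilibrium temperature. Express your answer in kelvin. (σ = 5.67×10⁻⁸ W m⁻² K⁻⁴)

T_eq ≈ 98.8 K

Flux at 4.89 AU: S = 1360/4.89² = 56.9 W m⁻².
Energy balance: absorbed = emitted ⇒ πR²·S(1−A) = 4πR²·σT_eq⁴, so T_eq⁴ = S(1−A)/(4σ).
T_eq = [56.9 × 0.38 / (4 × 5.67×10⁻⁸)]^(1/4) = (9.53×10⁷)^(1/4) = 98.8 K.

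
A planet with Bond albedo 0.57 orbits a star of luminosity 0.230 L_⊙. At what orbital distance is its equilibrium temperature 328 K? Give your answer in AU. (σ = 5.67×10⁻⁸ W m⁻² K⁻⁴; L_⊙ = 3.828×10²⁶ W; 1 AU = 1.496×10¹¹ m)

d ≈ 0.226 AU

L = 0.230 × 3.828×10²⁶ = 8.80×10²⁵ W.
From T_eq⁴ = L(1−A)/(16πσd²): d = √[L(1−A)/(16πσT_eq⁴)].
d = √[8.80×10²⁵ × 0.43 / (16π × 5.67×10⁻⁸ × (328)⁴)] = 3.39×10¹⁰ m = 0.226 AU.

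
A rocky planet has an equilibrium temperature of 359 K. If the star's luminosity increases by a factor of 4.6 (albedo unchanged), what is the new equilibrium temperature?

T_eq ≈ 526 K

T_eq ∝ L^(1/4) · d^(−1/2).
T′ = 359 × 4.6^(1/4) = 526 K.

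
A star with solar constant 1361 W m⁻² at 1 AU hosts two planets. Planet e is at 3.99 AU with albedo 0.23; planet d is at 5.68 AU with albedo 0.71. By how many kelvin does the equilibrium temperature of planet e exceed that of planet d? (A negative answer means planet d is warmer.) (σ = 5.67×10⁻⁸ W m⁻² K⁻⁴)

T_eq = [S₀(1−A)/(4σd²)]^(1/4), so T ∝ (1−A)^(1/4) / √d.
T₁ = [1361×0.77/(4×5.67×10⁻⁸×3.99²)]^(1/4) = 130.52 K.
T₂ = [1361×0.29/(4×5.67×10⁻⁸×5.68²)]^(1/4) = 85.70 K.

ΔT ≈ 44.8 K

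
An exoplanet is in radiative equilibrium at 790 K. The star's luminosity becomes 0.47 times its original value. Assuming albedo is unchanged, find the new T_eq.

T_eq ≈ 654 K

T_eq ∝ L^(1/4) · d^(−1/2).
T′ = 790 × 0.47^(1/4) = 654 K.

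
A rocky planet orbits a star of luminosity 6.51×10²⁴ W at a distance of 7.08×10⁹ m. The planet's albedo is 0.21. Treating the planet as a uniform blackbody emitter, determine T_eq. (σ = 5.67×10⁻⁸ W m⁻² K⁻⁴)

T_eq ≈ 436 K

Flux: S = L/(4πd²) = 6.51×10²⁴/(4π×(7.08×10⁹)²) = 1.03×10⁴ W m⁻².
Energy balance: absorbed = emitted ⇒ πR²·S(1−A) = 4πR²·σT_eq⁴, so T_eq⁴ = S(1−A)/(4σ).
T_eq = [1.03×10⁴ × 0.79 / (4 × 5.67×10⁻⁸)]^(1/4) = (3.60×10¹⁰)^(1/4) = 436 K.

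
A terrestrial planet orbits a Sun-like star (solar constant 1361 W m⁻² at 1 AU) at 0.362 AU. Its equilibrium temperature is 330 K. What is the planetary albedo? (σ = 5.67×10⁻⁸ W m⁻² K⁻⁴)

A ≈ 0.74

Flux at 0.362 AU: S = 1361/0.362² = 1.04×10⁴ W m⁻².
From T_eq⁴ = S(1−A)/(4σ): 1−A = 4σT_eq⁴/S.
1−A = 4 × 5.67×10⁻⁸ × (330)⁴ / 1.04×10⁴ = 0.259.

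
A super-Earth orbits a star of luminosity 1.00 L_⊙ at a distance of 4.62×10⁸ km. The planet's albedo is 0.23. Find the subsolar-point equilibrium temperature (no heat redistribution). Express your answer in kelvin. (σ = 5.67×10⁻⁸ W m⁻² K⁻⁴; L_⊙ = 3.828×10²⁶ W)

d = 4.62×10⁸ km = 4.62×10¹¹ m.
L = 1.00 × 3.828×10²⁶ = 3.83×10²⁶ W.
Flux: S = L/(4πd²) = 3.83×10²⁶/(4π×(4.62×10¹¹)²) = 143 W m⁻².
At the subsolar point the surface absorbs S(1−A) and emits σT⁴ per unit area — no factor of 4, since only the local patch is in balance.
T = [143 × 0.77 / 5.67×10⁻⁸]^(1/4) = (1.94×10⁹)^(1/4) = 210 K.

T_ss ≈ 210 K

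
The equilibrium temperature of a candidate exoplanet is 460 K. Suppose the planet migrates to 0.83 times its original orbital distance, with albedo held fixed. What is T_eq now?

T_eq ≈ 505 K

T_eq ∝ L^(1/4) · d^(−1/2).
T′ = 460 / 0.83^(1/2) = 505 K.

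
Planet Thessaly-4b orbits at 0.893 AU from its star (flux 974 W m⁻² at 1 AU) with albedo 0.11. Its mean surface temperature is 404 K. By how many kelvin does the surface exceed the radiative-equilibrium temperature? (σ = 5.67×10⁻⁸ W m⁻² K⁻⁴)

S = 974/0.893² = 1221 W m⁻².
T_eq = [S(1−A)/(4σ)]^(1/4) = [1221×0.89/(4×5.67×10⁻⁸)]^(1/4) = 263.1 K.
ΔT = T_surf − T_eq = 404 − 263.1.

ΔT ≈ 140.9 K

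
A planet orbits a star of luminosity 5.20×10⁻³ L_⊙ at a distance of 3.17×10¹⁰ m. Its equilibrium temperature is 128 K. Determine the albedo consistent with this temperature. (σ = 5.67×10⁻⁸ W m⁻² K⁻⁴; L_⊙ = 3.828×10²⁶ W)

A ≈ 0.61

L = 5.20×10⁻³ × 3.828×10²⁶ = 1.99×10²⁴ W.
Flux: S = L/(4πd²) = 1.99×10²⁴/(4π×(3.17×10¹⁰)²) = 158 W m⁻².
From T_eq⁴ = S(1−A)/(4σ): 1−A = 4σT_eq⁴/S.
1−A = 4 × 5.67×10⁻⁸ × (128)⁴ / 158 = 0.386.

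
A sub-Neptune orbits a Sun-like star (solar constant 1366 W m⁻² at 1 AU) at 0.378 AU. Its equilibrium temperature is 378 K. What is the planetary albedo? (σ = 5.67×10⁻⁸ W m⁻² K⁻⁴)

Flux at 0.378 AU: S = 1366/0.378² = 9560 W m⁻².
From T_eq⁴ = S(1−A)/(4σ): 1−A = 4σT_eq⁴/S.
1−A = 4 × 5.67×10⁻⁸ × (378)⁴ / 9560 = 0.484.

A ≈ 0.52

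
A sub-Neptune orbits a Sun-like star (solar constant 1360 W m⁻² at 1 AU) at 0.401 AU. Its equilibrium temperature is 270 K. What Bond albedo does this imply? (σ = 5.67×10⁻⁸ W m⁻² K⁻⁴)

Flux at 0.401 AU: S = 1360/0.401² = 8460 W m⁻².
From T_eq⁴ = S(1−A)/(4σ): 1−A = 4σT_eq⁴/S.
1−A = 4 × 5.67×10⁻⁸ × (270)⁴ / 8460 = 0.143.

A ≈ 0.86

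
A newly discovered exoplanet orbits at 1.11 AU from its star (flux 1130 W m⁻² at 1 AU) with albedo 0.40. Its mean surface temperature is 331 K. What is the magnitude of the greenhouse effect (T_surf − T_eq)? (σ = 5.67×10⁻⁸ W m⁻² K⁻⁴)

S = 1130/1.11² = 917.1 W m⁻².
T_eq = [S(1−A)/(4σ)]^(1/4) = [917.1×0.60/(4×5.67×10⁻⁸)]^(1/4) = 221.9 K.
ΔT = T_surf − T_eq = 331 − 221.9.

ΔT ≈ 109.1 K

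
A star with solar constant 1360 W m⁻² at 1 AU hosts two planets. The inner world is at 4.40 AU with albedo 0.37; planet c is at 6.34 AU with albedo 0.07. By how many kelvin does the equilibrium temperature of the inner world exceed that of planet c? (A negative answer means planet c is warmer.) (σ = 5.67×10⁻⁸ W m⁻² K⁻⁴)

T_eq = [S₀(1−A)/(4σd²)]^(1/4), so T ∝ (1−A)^(1/4) / √d.
T₁ = [1360×0.63/(4×5.67×10⁻⁸×4.40²)]^(1/4) = 118.19 K.
T₂ = [1360×0.93/(4×5.67×10⁻⁸×6.34²)]^(1/4) = 108.53 K.

ΔT ≈ 9.7 K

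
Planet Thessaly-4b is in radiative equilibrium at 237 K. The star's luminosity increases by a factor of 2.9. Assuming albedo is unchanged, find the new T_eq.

T_eq ≈ 309 K

T_eq ∝ L^(1/4) · d^(−1/2).
T′ = 237 × 2.9^(1/4) = 309 K.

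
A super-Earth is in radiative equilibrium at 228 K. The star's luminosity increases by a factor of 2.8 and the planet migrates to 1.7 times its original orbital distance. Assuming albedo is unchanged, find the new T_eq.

T_eq ∝ L^(1/4) · d^(−1/2).
T′ = 228 × 2.8^(1/4) / 1.7^(1/2) = 226 K.

T_eq ≈ 226 K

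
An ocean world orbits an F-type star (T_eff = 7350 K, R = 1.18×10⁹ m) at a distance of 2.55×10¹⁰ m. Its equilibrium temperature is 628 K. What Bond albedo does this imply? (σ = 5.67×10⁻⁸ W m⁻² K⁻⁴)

A ≈ 0.90

L = 4πR_⋆²σT_⋆⁴ = 4π(1.18×10⁹)² × 5.67×10⁻⁸ × (7350)⁴ = 2.90×10²⁷ W.
S = L/(4πd²) = 3.54×10⁵ W m⁻².
From T_eq⁴ = S(1−A)/(4σ): 1−A = 4σT_eq⁴/S.
1−A = 4 × 5.67×10⁻⁸ × (628)⁴ / 3.54×10⁵ = 0.100.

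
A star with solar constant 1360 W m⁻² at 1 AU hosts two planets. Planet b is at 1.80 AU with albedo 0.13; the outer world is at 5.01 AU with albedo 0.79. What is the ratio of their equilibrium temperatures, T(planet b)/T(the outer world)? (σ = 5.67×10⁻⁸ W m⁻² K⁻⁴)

T_eq = [S₀(1−A)/(4σd²)]^(1/4), so T ∝ (1−A)^(1/4) / √d.
T₁ = [1360×0.87/(4×5.67×10⁻⁸×1.80²)]^(1/4) = 200.32 K.
T₂ = [1360×0.21/(4×5.67×10⁻⁸×5.01²)]^(1/4) = 84.16 K.

T₁/T₂ ≈ 2.380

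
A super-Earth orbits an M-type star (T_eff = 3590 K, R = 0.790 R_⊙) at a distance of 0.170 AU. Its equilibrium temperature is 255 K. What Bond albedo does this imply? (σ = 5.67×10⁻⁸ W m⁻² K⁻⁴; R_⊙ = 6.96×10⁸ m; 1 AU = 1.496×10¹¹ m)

A ≈ 0.78

R_⋆ = 0.790 × 6.96×10⁸ = 5.50×10⁸ m.
d = 0.170 AU = 2.54×10¹⁰ m.
L = 4πR_⋆²σT_⋆⁴ = 4π(5.50×10⁸)² × 5.67×10⁻⁸ × (3590)⁴ = 3.58×10²⁵ W.
S = L/(4πd²) = 4400 W m⁻².
From T_eq⁴ = S(1−A)/(4σ): 1−A = 4σT_eq⁴/S.
1−A = 4 × 5.67×10⁻⁸ × (255)⁴ / 4400 = 0.218.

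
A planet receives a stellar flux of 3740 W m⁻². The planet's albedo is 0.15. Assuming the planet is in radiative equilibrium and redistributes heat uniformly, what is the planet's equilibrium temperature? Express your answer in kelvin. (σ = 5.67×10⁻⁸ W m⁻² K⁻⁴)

T_eq ≈ 344 K

Energy balance: absorbed = emitted ⇒ πR²·S(1−A) = 4πR²·σT_eq⁴, so T_eq⁴ = S(1−A)/(4σ).
T_eq = [3740 × 0.85 / (4 × 5.67×10⁻⁸)]^(1/4) = (1.40×10¹⁰)^(1/4) = 344 K.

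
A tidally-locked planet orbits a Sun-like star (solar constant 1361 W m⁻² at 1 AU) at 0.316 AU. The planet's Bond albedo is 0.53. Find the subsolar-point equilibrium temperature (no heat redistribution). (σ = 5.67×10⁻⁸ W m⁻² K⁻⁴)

T_ss ≈ 580 K

Flux at 0.316 AU: S = 1361/0.316² = 1.36×10⁴ W m⁻².
At the subsolar point the surface absorbs S(1−A) and emits σT⁴ per unit area — no factor of 4, since only the local patch is in balance.
T = [1.36×10⁴ × 0.47 / 5.67×10⁻⁸]^(1/4) = (1.13×10¹¹)^(1/4) = 580 K.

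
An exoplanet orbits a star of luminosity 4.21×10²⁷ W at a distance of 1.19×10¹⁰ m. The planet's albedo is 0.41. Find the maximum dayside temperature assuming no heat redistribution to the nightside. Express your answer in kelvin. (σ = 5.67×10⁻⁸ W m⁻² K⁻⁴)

T_ss ≈ 2230 K

Flux: S = L/(4πd²) = 4.21×10²⁷/(4π×(1.19×10¹⁰)²) = 2.37×10⁶ W m⁻².
With no redistribution each surface element balances locally: S(1−A) = σT⁴.
T = [2.37×10⁶ × 0.59 / 5.67×10⁻⁸]^(1/4) = (2.46×10¹³)^(1/4) = 2230 K.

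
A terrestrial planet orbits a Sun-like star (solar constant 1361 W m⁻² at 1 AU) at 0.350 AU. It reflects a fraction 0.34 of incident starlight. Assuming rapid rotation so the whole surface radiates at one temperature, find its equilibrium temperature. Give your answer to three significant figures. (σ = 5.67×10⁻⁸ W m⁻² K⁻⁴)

T_eq ≈ 424 K

Flux at 0.350 AU: S = 1361/0.350² = 1.11×10⁴ W m⁻².
Energy balance: absorbed = emitted ⇒ πR²·S(1−A) = 4πR²·σT_eq⁴, so T_eq⁴ = S(1−A)/(4σ).
T_eq = [1.11×10⁴ × 0.66 / (4 × 5.67×10⁻⁸)]^(1/4) = (3.23×10¹⁰)^(1/4) = 424 K.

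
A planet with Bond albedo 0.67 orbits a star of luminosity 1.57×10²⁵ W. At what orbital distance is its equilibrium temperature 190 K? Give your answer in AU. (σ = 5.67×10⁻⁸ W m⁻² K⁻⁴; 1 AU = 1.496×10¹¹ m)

d ≈ 0.250 AU

From T_eq⁴ = L(1−A)/(16πσd²): d = √[L(1−A)/(16πσT_eq⁴)].
d = √[1.57×10²⁵ × 0.33 / (16π × 5.67×10⁻⁸ × (190)⁴)] = 3.73×10¹⁰ m = 0.250 AU.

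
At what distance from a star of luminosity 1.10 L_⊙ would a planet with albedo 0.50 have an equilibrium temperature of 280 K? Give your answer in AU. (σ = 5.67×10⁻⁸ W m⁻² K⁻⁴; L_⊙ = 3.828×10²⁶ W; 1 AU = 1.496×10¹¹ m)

L = 1.10 × 3.828×10²⁶ = 4.21×10²⁶ W.
From T_eq⁴ = L(1−A)/(16πσd²): d = √[L(1−A)/(16πσT_eq⁴)].
d = √[4.21×10²⁶ × 0.50 / (16π × 5.67×10⁻⁸ × (280)⁴)] = 1.10×10¹¹ m = 0.733 AU.

d ≈ 0.733 AU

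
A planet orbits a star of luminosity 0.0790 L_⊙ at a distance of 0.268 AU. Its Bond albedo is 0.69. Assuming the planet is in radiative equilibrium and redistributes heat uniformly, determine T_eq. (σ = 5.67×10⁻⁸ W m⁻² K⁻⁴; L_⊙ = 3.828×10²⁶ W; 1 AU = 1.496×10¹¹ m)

d = 0.268 AU = 4.01×10¹⁰ m.
L = 0.0790 × 3.828×10²⁶ = 3.02×10²⁵ W.
Flux: S = L/(4πd²) = 3.02×10²⁵/(4π×(4.01×10¹⁰)²) = 1500 W m⁻².
Energy balance: absorbed = emitted ⇒ πR²·S(1−A) = 4πR²·σT_eq⁴, so T_eq⁴ = S(1−A)/(4σ).
T_eq = [1500 × 0.31 / (4 × 5.67×10⁻⁸)]^(1/4) = (2.05×10⁹)^(1/4) = 213 K.

T_eq ≈ 213 K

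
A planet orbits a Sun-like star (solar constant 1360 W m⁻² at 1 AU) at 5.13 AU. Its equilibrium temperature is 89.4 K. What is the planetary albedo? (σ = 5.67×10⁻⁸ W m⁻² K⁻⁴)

Flux at 5.13 AU: S = 1360/5.13² = 51.7 W m⁻².
From T_eq⁴ = S(1−A)/(4σ): 1−A = 4σT_eq⁴/S.
1−A = 4 × 5.67×10⁻⁸ × (89.4)⁴ / 51.7 = 0.280.

A ≈ 0.72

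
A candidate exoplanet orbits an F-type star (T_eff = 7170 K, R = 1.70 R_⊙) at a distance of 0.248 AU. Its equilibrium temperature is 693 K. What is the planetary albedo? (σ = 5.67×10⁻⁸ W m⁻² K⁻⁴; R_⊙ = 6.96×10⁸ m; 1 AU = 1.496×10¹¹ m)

A ≈ 0.66

R_⋆ = 1.70 × 6.96×10⁸ = 1.18×10⁹ m.
d = 0.248 AU = 3.71×10¹⁰ m.
L = 4πR_⋆²σT_⋆⁴ = 4π(1.18×10⁹)² × 5.67×10⁻⁸ × (7170)⁴ = 2.64×10²⁷ W.
S = L/(4πd²) = 1.52×10⁵ W m⁻².
From T_eq⁴ = S(1−A)/(4σ): 1−A = 4σT_eq⁴/S.
1−A = 4 × 5.67×10⁻⁸ × (693)⁴ / 1.52×10⁵ = 0.343.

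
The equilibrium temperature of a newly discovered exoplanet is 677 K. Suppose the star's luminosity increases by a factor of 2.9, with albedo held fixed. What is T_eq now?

T_eq ∝ L^(1/4) · d^(−1/2).
T′ = 677 × 2.9^(1/4) = 883 K.

T_eq ≈ 883 K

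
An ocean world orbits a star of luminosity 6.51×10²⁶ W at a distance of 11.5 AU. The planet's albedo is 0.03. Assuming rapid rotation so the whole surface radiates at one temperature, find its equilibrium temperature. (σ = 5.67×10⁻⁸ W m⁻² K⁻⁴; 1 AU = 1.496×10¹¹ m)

T_eq ≈ 93.0 K

d = 11.5 AU = 1.72×10¹² m.
Flux: S = L/(4πd²) = 6.51×10²⁶/(4π×(1.72×10¹²)²) = 17.5 W m⁻².
Energy balance: absorbed = emitted ⇒ πR²·S(1−A) = 4πR²·σT_eq⁴, so T_eq⁴ = S(1−A)/(4σ).
T_eq = [17.5 × 0.97 / (4 × 5.67×10⁻⁸)]^(1/4) = (7.49×10⁷)^(1/4) = 93.0 K.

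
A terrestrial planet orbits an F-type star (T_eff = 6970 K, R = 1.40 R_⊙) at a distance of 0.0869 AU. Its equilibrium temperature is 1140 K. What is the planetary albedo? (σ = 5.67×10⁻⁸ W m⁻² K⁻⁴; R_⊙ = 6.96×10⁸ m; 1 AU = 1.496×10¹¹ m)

A ≈ 0.49

R_⋆ = 1.40 × 6.96×10⁸ = 9.74×10⁸ m.
d = 0.0869 AU = 1.30×10¹⁰ m.
L = 4πR_⋆²σT_⋆⁴ = 4π(9.74×10⁸)² × 5.67×10⁻⁸ × (6970)⁴ = 1.60×10²⁷ W.
S = L/(4πd²) = 7.52×10⁵ W m⁻².
From T_eq⁴ = S(1−A)/(4σ): 1−A = 4σT_eq⁴/S.
1−A = 4 × 5.67×10⁻⁸ × (1140)⁴ / 7.52×10⁵ = 0.510.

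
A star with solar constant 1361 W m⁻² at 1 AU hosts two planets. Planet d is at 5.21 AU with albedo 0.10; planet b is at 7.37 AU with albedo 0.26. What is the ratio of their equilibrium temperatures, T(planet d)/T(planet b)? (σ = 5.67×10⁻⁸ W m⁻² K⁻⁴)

T_eq = [S₀(1−A)/(4σd²)]^(1/4), so T ∝ (1−A)^(1/4) / √d.
T₁ = [1361×0.90/(4×5.67×10⁻⁸×5.21²)]^(1/4) = 118.77 K.
T₂ = [1361×0.74/(4×5.67×10⁻⁸×7.37²)]^(1/4) = 95.09 K.

T₁/T₂ ≈ 1.249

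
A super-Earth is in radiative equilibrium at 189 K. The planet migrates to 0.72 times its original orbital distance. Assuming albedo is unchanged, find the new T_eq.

T_eq ∝ L^(1/4) · d^(−1/2).
T′ = 189 / 0.72^(1/2) = 223 K.

T_eq ≈ 223 K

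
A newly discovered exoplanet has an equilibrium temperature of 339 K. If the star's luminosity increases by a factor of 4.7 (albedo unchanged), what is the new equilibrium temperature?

T_eq ∝ L^(1/4) · d^(−1/2).
T′ = 339 × 4.7^(1/4) = 499 K.

T_eq ≈ 499 K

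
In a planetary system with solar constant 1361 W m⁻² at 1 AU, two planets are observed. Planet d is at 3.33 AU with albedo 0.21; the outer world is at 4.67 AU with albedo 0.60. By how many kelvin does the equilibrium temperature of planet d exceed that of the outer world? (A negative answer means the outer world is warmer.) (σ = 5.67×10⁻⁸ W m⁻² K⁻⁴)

ΔT ≈ 41.4 K

T_eq = [S₀(1−A)/(4σd²)]^(1/4), so T ∝ (1−A)^(1/4) / √d.
T₁ = [1361×0.79/(4×5.67×10⁻⁸×3.33²)]^(1/4) = 143.79 K.
T₂ = [1361×0.40/(4×5.67×10⁻⁸×4.67²)]^(1/4) = 102.43 K.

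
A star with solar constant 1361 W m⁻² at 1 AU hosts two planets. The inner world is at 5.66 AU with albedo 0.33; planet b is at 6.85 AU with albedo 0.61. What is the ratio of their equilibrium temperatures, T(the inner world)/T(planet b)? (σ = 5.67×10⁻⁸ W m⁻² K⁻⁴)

T_eq = [S₀(1−A)/(4σd²)]^(1/4), so T ∝ (1−A)^(1/4) / √d.
T₁ = [1361×0.67/(4×5.67×10⁻⁸×5.66²)]^(1/4) = 105.84 K.
T₂ = [1361×0.39/(4×5.67×10⁻⁸×6.85²)]^(1/4) = 84.04 K.

T₁/T₂ ≈ 1.259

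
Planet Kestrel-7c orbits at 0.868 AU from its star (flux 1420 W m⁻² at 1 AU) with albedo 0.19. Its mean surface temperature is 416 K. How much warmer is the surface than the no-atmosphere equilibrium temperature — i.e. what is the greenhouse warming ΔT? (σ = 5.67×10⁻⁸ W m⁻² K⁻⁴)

ΔT ≈ 129.6 K

S = 1420/0.868² = 1885 W m⁻².
T_eq = [S(1−A)/(4σ)]^(1/4) = [1885×0.81/(4×5.67×10⁻⁸)]^(1/4) = 286.4 K.
ΔT = T_surf − T_eq = 416 − 286.4.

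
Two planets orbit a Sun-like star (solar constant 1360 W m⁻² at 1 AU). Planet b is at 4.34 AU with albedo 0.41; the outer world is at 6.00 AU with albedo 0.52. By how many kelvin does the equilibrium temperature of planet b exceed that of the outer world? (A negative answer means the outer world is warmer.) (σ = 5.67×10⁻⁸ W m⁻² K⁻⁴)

ΔT ≈ 22.5 K

T_eq = [S₀(1−A)/(4σd²)]^(1/4), so T ∝ (1−A)^(1/4) / √d.
T₁ = [1360×0.59/(4×5.67×10⁻⁸×4.34²)]^(1/4) = 117.07 K.
T₂ = [1360×0.48/(4×5.67×10⁻⁸×6.00²)]^(1/4) = 94.56 K.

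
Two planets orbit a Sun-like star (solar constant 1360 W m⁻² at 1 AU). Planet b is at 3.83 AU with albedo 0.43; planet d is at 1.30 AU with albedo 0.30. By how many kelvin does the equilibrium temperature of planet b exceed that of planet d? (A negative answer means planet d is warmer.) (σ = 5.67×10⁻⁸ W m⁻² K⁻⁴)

T_eq = [S₀(1−A)/(4σd²)]^(1/4), so T ∝ (1−A)^(1/4) / √d.
T₁ = [1360×0.57/(4×5.67×10⁻⁸×3.83²)]^(1/4) = 123.55 K.
T₂ = [1360×0.70/(4×5.67×10⁻⁸×1.30²)]^(1/4) = 223.24 K.

ΔT ≈ -99.7 K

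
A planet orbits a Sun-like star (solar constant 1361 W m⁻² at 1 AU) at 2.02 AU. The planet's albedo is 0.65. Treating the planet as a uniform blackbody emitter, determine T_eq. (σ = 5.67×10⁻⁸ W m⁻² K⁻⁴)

Flux at 2.02 AU: S = 1361/2.02² = 334 W m⁻².
Energy balance: absorbed = emitted ⇒ πR²·S(1−A) = 4πR²·σT_eq⁴, so T_eq⁴ = S(1−A)/(4σ).
T_eq = [334 × 0.35 / (4 × 5.67×10⁻⁸)]^(1/4) = (5.15×10⁸)^(1/4) = 151 K.

T_eq ≈ 151 K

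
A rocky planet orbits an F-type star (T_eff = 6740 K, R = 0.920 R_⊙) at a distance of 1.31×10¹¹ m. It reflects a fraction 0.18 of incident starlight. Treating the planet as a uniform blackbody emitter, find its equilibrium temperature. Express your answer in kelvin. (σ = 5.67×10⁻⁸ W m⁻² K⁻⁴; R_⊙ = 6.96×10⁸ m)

T_eq ≈ 317 K

R_⋆ = 0.920 × 6.96×10⁸ = 6.40×10⁸ m.
L = 4πR_⋆²σT_⋆⁴ = 4π(6.40×10⁸)² × 5.67×10⁻⁸ × (6740)⁴ = 6.03×10²⁶ W.
S = L/(4πd²) = 2800 W m⁻².
Energy balance: absorbed = emitted ⇒ πR²·S(1−A) = 4πR²·σT_eq⁴, so T_eq⁴ = S(1−A)/(4σ).
T_eq = [2800 × 0.82 / (4 × 5.67×10⁻⁸)]^(1/4) = (1.01×10¹⁰)^(1/4) = 317 K.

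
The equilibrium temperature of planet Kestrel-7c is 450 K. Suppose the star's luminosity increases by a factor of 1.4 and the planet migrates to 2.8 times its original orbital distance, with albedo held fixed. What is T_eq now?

T_eq ∝ L^(1/4) · d^(−1/2).
T′ = 450 × 1.4^(1/4) / 2.8^(1/2) = 293 K.

T_eq ≈ 293 K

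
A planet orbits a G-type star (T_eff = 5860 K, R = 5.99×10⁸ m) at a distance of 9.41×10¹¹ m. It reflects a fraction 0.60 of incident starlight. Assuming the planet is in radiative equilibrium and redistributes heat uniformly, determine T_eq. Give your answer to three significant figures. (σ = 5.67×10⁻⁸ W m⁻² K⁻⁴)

T_eq ≈ 83.1 K

L = 4πR_⋆²σT_⋆⁴ = 4π(5.99×10⁸)² × 5.67×10⁻⁸ × (5860)⁴ = 3.01×10²⁶ W.
S = L/(4πd²) = 27.1 W m⁻².
Energy balance: absorbed = emitted ⇒ πR²·S(1−A) = 4πR²·σT_eq⁴, so T_eq⁴ = S(1−A)/(4σ).
T_eq = [27.1 × 0.40 / (4 × 5.67×10⁻⁸)]^(1/4) = (4.78×10⁷)^(1/4) = 83.1 K.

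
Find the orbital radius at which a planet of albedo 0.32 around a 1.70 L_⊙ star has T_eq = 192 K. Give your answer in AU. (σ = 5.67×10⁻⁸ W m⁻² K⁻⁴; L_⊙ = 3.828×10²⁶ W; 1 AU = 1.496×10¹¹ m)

d ≈ 2.26 AU

L = 1.70 × 3.828×10²⁶ = 6.51×10²⁶ W.
From T_eq⁴ = L(1−A)/(16πσd²): d = √[L(1−A)/(16πσT_eq⁴)].
d = √[6.51×10²⁶ × 0.68 / (16π × 5.67×10⁻⁸ × (192)⁴)] = 3.38×10¹¹ m = 2.26 AU.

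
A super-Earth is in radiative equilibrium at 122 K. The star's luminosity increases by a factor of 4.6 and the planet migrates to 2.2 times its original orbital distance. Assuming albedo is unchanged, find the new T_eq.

T_eq ∝ L^(1/4) · d^(−1/2).
T′ = 122 × 4.6^(1/4) / 2.2^(1/2) = 120 K.

T_eq ≈ 120 K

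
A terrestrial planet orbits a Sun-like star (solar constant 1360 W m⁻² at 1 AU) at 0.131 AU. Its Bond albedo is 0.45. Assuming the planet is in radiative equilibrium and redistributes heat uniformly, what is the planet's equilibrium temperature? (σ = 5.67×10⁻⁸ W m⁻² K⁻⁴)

Flux at 0.131 AU: S = 1360/0.131² = 7.92×10⁴ W m⁻².
Energy balance: absorbed = emitted ⇒ πR²·S(1−A) = 4πR²·σT_eq⁴, so T_eq⁴ = S(1−A)/(4σ).
T_eq = [7.92×10⁴ × 0.55 / (4 × 5.67×10⁻⁸)]^(1/4) = (1.92×10¹¹)^(1/4) = 662 K.

T_eq ≈ 662 K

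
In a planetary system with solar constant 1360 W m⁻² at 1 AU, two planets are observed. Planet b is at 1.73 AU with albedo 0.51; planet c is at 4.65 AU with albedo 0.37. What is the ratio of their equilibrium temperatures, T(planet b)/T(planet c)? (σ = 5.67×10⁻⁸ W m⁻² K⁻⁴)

T₁/T₂ ≈ 1.540

T_eq = [S₀(1−A)/(4σd²)]^(1/4), so T ∝ (1−A)^(1/4) / √d.
T₁ = [1360×0.49/(4×5.67×10⁻⁸×1.73²)]^(1/4) = 177.01 K.
T₂ = [1360×0.63/(4×5.67×10⁻⁸×4.65²)]^(1/4) = 114.97 K.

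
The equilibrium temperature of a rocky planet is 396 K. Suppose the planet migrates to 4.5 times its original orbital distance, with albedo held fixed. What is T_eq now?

T_eq ≈ 187 K

T_eq ∝ L^(1/4) · d^(−1/2).
T′ = 396 / 4.5^(1/2) = 187 K.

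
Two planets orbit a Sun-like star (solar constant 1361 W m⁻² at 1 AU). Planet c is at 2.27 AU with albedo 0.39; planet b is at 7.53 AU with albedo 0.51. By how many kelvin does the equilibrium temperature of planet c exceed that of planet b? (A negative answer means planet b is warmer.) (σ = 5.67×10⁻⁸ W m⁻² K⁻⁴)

ΔT ≈ 78.4 K

T_eq = [S₀(1−A)/(4σd²)]^(1/4), so T ∝ (1−A)^(1/4) / √d.
T₁ = [1361×0.61/(4×5.67×10⁻⁸×2.27²)]^(1/4) = 163.26 K.
T₂ = [1361×0.49/(4×5.67×10⁻⁸×7.53²)]^(1/4) = 84.86 K.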